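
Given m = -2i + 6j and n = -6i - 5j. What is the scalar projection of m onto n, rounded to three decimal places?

m · n = (-2)·(-6) + 6·(-5) = 12 - 30 = -18
|n| = √(36 + 25) = √61 ≈ 7.8102
comp_n m = -18 / √61 ≈ -2.305

-2.305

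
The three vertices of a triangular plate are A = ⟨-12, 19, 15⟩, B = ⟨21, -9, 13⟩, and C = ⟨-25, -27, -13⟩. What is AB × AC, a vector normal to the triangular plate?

(692, 950, -1882)

AB = (33, -28, -2)
AC = (-13, -46, -28)
i: (-28)·(-28) - (-2)·(-46) = 784 - 92 = 692
j: (-2)·(-13) - 33·(-28) = 26 - (-924) = 950
k: 33·(-46) - (-28)·(-13) = -1518 - 364 = -1882
AB × AC = (692, 950, -1882)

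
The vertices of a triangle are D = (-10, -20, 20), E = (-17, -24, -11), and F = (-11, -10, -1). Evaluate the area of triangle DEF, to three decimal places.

208.667

DE = (-7, -4, -31),  DF = (-1, 10, -21)
i: (-4)·(-21) - (-31)·10 = 84 - (-310) = 394
j: (-31)·(-1) - (-7)·(-21) = 31 - 147 = -116
k: (-7)·10 - (-4)·(-1) = -70 - 4 = -74
DE × DF = (394, -116, -74)
|DE × DF| = √174168 ≈ 417.3344
area = ½ · 417.3344 ≈ 208.667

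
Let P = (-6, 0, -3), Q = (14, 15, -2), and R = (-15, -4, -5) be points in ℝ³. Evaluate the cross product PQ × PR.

PQ = (20, 15, 1)
PR = (-9, -4, -2)
i: 15·(-2) - 1·(-4) = -30 - (-4) = -26
j: 1·(-9) - 20·(-2) = -9 - (-40) = 31
k: 20·(-4) - 15·(-9) = -80 - (-135) = 55
PQ × PR = (-26, 31, 55)

(-26, 31, 55)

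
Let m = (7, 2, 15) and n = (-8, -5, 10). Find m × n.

(95, -190, -19)

i: 2·10 - 15·(-5) = 20 - (-75) = 95
j: 15·(-8) - 7·10 = -120 - 70 = -190
k: 7·(-5) - 2·(-8) = -35 - (-16) = -19
m × n = (95, -190, -19)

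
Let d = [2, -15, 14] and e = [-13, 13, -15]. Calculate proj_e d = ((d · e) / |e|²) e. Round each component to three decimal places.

(9.952, -9.952, 11.483)

d · e = 2·(-13) + (-15)·13 + 14·(-15) = -26 - 195 - 210 = -431
|e|² = 169 + 169 + 225 = 563
proj_e d = (-431/563) · (-13, 13, -15) ≈ (9.952, -9.952, 11.483)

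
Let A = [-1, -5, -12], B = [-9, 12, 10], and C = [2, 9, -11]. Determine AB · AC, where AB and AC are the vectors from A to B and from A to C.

AB = B − A = (-8, 17, 22)
AC = C − A = (3, 14, 1)
AB · AC = (-8)·3 + 17·14 + 22·1 = -24 + 238 + 22 = 236

236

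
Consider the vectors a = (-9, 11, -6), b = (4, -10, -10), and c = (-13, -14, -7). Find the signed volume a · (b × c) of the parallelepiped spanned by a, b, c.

3484

b × c:
i: (-10)·(-7) - (-10)·(-14) = 70 - 140 = -70
j: (-10)·(-13) - 4·(-7) = 130 - (-28) = 158
k: 4·(-14) - (-10)·(-13) = -56 - 130 = -186
b × c = (-70, 158, -186)
a · (b × c) = (-9)·(-70) + 11·158 + (-6)·(-186) = 630 + 1738 + 1116 = 3484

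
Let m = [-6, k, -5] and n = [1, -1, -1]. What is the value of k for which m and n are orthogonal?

-1

m · n = (-6)·1 + k·(-1) + (-5)·(-1) = -1 - 1k
Set equal to 0: -1k = 1, so k = -1.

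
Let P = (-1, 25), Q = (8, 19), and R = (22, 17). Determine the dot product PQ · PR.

255

PQ = Q − P = (9, -6)
PR = R − P = (23, -8)
PQ · PR = 9·23 + (-6)·(-8) = 207 + 48 = 255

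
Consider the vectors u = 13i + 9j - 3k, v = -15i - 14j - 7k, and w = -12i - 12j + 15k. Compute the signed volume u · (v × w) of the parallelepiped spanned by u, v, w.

v × w:
i: (-14)·15 - (-7)·(-12) = -210 - 84 = -294
j: (-7)·(-12) - (-15)·15 = 84 - (-225) = 309
k: (-15)·(-12) - (-14)·(-12) = 180 - 168 = 12
v × w = (-294, 309, 12)
u · (v × w) = 13·(-294) + 9·309 + (-3)·12 = -3822 + 2781 - 36 = -1077

-1077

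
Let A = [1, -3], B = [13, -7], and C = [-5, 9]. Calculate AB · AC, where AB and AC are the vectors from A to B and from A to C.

-120

AB = B − A = (12, -4)
AC = C − A = (-6, 12)
AB · AC = 12·(-6) + (-4)·12 = -72 - 48 = -120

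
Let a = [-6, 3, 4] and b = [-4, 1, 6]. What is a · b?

51

a · b = (-6)·(-4) + 3·1 + 4·6 = 24 + 3 + 24 = 51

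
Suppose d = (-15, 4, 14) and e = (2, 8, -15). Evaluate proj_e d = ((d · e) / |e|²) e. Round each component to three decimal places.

d · e = (-15)·2 + 4·8 + 14·(-15) = -30 + 32 - 210 = -208
|e|² = 4 + 64 + 225 = 293
proj_e d = (-208/293) · (2, 8, -15) ≈ (-1.420, -5.679, 10.648)

(-1.420, -5.679, 10.648)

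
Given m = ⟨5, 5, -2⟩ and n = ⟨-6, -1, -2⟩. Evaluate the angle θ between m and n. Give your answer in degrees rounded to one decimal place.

m · n = 5·(-6) + 5·(-1) + (-2)·(-2) = -30 - 5 + 4 = -31
|m|² = 25 + 25 + 4 = 54,  |m| = √54 ≈ 7.348469
|n|² = 36 + 1 + 4 = 41,  |n| = √41 ≈ 6.403124
cos θ = -31 / (7.348469 · 6.403124) ≈ -0.65883
θ = arccos(-0.65883) ≈ 131.2°

131.2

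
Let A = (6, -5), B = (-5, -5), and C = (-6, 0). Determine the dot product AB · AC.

132

AB = B − A = (-11, 0)
AC = C − A = (-12, 5)
AB · AC = (-11)·(-12) + 0·5 = 132 + 0 = 132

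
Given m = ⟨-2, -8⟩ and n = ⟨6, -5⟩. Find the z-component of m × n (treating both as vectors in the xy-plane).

58

(-2)·(-5) - (-8)·6 = 10 - (-48) = 58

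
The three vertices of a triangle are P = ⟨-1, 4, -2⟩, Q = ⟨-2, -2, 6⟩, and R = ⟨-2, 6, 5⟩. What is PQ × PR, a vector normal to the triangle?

(-58, -1, -8)

PQ = (-1, -6, 8)
PR = (-1, 2, 7)
i: (-6)·7 - 8·2 = -42 - 16 = -58
j: 8·(-1) - (-1)·7 = -8 - (-7) = -1
k: (-1)·2 - (-6)·(-1) = -2 - 6 = -8
PQ × PR = (-58, -1, -8)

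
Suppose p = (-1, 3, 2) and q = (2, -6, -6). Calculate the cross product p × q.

(-6, -2, 0)

i: 3·(-6) - 2·(-6) = -18 - (-12) = -6
j: 2·2 - (-1)·(-6) = 4 - 6 = -2
k: (-1)·(-6) - 3·2 = 6 - 6 = 0
p × q = (-6, -2, 0)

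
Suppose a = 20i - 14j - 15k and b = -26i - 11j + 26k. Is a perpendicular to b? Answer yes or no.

no

a · b = 20·(-26) + (-14)·(-11) + (-15)·26 = -520 + 154 - 390 = -756
Nonzero, so the vectors are not orthogonal.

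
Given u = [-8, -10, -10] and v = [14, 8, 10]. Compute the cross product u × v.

i: (-10)·10 - (-10)·8 = -100 - (-80) = -20
j: (-10)·14 - (-8)·10 = -140 - (-80) = -60
k: (-8)·8 - (-10)·14 = -64 - (-140) = 76
u × v = (-20, -60, 76)

(-20, -60, 76)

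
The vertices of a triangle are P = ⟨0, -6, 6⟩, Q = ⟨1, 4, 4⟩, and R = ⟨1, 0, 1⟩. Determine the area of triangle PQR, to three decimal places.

19.164

PQ = (1, 10, -2),  PR = (1, 6, -5)
i: 10·(-5) - (-2)·6 = -50 - (-12) = -38
j: (-2)·1 - 1·(-5) = -2 - (-5) = 3
k: 1·6 - 10·1 = 6 - 10 = -4
PQ × PR = (-38, 3, -4)
|PQ × PR| = √1469 ≈ 38.3275
area = ½ · 38.3275 ≈ 19.164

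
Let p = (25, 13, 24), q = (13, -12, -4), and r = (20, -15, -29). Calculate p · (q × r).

12141

q × r:
i: (-12)·(-29) - (-4)·(-15) = 348 - 60 = 288
j: (-4)·20 - 13·(-29) = -80 - (-377) = 297
k: 13·(-15) - (-12)·20 = -195 - (-240) = 45
q × r = (288, 297, 45)
p · (q × r) = 25·288 + 13·297 + 24·45 = 7200 + 3861 + 1080 = 12141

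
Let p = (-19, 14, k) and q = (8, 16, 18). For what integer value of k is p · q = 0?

p · q = (-19)·8 + 14·16 + k·18 = 72 + 18k
Set equal to 0: 18k = -72, so k = -4.

-4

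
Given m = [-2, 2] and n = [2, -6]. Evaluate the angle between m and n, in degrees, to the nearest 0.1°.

m · n = (-2)·2 + 2·(-6) = -4 - 12 = -16
|m|² = 4 + 4 = 8,  |m| = √8 ≈ 2.828427
|n|² = 4 + 36 = 40,  |n| = √40 ≈ 6.324555
cos θ = -16 / (2.828427 · 6.324555) ≈ -0.89443
θ = arccos(-0.89443) ≈ 153.4°

153.4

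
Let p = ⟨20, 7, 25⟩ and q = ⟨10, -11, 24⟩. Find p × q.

(443, -230, -290)

i: 7·24 - 25·(-11) = 168 - (-275) = 443
j: 25·10 - 20·24 = 250 - 480 = -230
k: 20·(-11) - 7·10 = -220 - 70 = -290
p × q = (443, -230, -290)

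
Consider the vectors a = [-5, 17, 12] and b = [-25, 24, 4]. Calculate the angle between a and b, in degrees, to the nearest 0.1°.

38.9

a · b = (-5)·(-25) + 17·24 + 12·4 = 125 + 408 + 48 = 581
|a|² = 25 + 289 + 144 = 458,  |a| = √458 ≈ 21.400935
|b|² = 625 + 576 + 16 = 1217,  |b| = √1217 ≈ 34.885527
cos θ = 581 / (21.400935 · 34.885527) ≈ 0.77821
θ = arccos(0.77821) ≈ 38.9°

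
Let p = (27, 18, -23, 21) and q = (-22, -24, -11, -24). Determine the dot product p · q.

p · q = 27·(-22) + 18·(-24) + (-23)·(-11) + 21·(-24) = -594 - 432 + 253 - 504 = -1277

-1277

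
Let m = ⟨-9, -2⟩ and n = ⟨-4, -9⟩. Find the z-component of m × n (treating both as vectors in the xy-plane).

(-9)·(-9) - (-2)·(-4) = 81 - 8 = 73

73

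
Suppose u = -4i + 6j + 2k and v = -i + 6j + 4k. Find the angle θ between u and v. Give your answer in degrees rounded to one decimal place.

28.2

u · v = (-4)·(-1) + 6·6 + 2·4 = 4 + 36 + 8 = 48
|u|² = 16 + 36 + 4 = 56,  |u| = √56 ≈ 7.483315
|v|² = 1 + 36 + 16 = 53,  |v| = √53 ≈ 7.280110
cos θ = 48 / (7.483315 · 7.280110) ≈ 0.88107
θ = arccos(0.88107) ≈ 28.2°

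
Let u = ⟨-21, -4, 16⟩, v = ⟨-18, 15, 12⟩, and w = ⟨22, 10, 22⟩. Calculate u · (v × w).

v × w:
i: 15·22 - 12·10 = 330 - 120 = 210
j: 12·22 - (-18)·22 = 264 - (-396) = 660
k: (-18)·10 - 15·22 = -180 - 330 = -510
v × w = (210, 660, -510)
u · (v × w) = (-21)·210 + (-4)·660 + 16·(-510) = -4410 - 2640 - 8160 = -15210

-15210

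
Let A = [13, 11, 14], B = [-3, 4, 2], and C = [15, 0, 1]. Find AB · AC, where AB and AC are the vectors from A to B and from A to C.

201

AB = B − A = (-16, -7, -12)
AC = C − A = (2, -11, -13)
AB · AC = (-16)·2 + (-7)·(-11) + (-12)·(-13) = -32 + 77 + 156 = 201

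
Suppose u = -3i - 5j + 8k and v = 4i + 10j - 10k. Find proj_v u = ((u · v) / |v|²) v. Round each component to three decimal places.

(-2.630, -6.574, 6.574)

u · v = (-3)·4 + (-5)·10 + 8·(-10) = -12 - 50 - 80 = -142
|v|² = 16 + 100 + 100 = 216
proj_v u = (-142/216) · (4, 10, -10) ≈ (-2.630, -6.574, 6.574)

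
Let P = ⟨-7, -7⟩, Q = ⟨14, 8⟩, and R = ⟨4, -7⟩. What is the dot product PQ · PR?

PQ = Q − P = (21, 15)
PR = R − P = (11, 0)
PQ · PR = 21·11 + 15·0 = 231 + 0 = 231

231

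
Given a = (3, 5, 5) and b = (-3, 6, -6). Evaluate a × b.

i: 5·(-6) - 5·6 = -30 - 30 = -60
j: 5·(-3) - 3·(-6) = -15 - (-18) = 3
k: 3·6 - 5·(-3) = 18 - (-15) = 33
a × b = (-60, 3, 33)

(-60, 3, 33)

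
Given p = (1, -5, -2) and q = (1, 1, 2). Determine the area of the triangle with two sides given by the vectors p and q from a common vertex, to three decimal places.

i: (-5)·2 - (-2)·1 = -10 - (-2) = -8
j: (-2)·1 - 1·2 = -2 - 2 = -4
k: 1·1 - (-5)·1 = 1 - (-5) = 6
p × q = (-8, -4, 6)
|p × q| = √((-8)² + (-4)² + 6²) = √116 ≈ 10.7703
area = ½ · 10.7703 ≈ 5.385

5.385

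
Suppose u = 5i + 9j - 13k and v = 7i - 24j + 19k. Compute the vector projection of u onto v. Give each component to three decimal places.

u · v = 5·7 + 9·(-24) + (-13)·19 = 35 - 216 - 247 = -428
|v|² = 49 + 576 + 361 = 986
proj_v u = (-428/986) · (7, -24, 19) ≈ (-3.039, 10.418, -8.247)

(-3.039, 10.418, -8.247)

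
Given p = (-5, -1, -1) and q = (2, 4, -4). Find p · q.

p · q = (-5)·2 + (-1)·4 + (-1)·(-4) = -10 - 4 + 4 = -10

-10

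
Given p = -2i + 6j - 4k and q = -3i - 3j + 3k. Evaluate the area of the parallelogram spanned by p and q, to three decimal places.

i: 6·3 - (-4)·(-3) = 18 - 12 = 6
j: (-4)·(-3) - (-2)·3 = 12 - (-6) = 18
k: (-2)·(-3) - 6·(-3) = 6 - (-18) = 24
p × q = (6, 18, 24)
|p × q| = √(6² + 18² + 24²) = √936 ≈ 30.5941

30.594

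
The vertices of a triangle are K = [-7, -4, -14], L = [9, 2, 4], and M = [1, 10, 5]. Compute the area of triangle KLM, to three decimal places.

KL = (16, 6, 18),  KM = (8, 14, 19)
i: 6·19 - 18·14 = 114 - 252 = -138
j: 18·8 - 16·19 = 144 - 304 = -160
k: 16·14 - 6·8 = 224 - 48 = 176
KL × KM = (-138, -160, 176)
|KL × KM| = √75620 ≈ 274.9909
area = ½ · 274.9909 ≈ 137.495

137.495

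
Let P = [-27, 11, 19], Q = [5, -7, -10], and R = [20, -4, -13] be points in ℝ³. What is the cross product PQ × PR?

(141, -339, 366)

PQ = (32, -18, -29)
PR = (47, -15, -32)
i: (-18)·(-32) - (-29)·(-15) = 576 - 435 = 141
j: (-29)·47 - 32·(-32) = -1363 - (-1024) = -339
k: 32·(-15) - (-18)·47 = -480 - (-846) = 366
PQ × PR = (141, -339, 366)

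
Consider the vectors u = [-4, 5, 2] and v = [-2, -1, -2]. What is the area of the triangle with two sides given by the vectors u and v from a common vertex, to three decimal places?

10.050

i: 5·(-2) - 2·(-1) = -10 - (-2) = -8
j: 2·(-2) - (-4)·(-2) = -4 - 8 = -12
k: (-4)·(-1) - 5·(-2) = 4 - (-10) = 14
u × v = (-8, -12, 14)
|u × v| = √((-8)² + (-12)² + 14²) = √404 ≈ 20.0998
area = ½ · 20.0998 ≈ 10.050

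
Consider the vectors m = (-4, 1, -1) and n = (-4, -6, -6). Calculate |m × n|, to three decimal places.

36.442

i: 1·(-6) - (-1)·(-6) = -6 - 6 = -12
j: (-1)·(-4) - (-4)·(-6) = 4 - 24 = -20
k: (-4)·(-6) - 1·(-4) = 24 - (-4) = 28
m × n = (-12, -20, 28)
|m × n| = √((-12)² + (-20)² + 28²) = √1328 ≈ 36.4417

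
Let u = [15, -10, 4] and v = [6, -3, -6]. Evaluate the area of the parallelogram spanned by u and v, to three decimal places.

i: (-10)·(-6) - 4·(-3) = 60 - (-12) = 72
j: 4·6 - 15·(-6) = 24 - (-90) = 114
k: 15·(-3) - (-10)·6 = -45 - (-60) = 15
u × v = (72, 114, 15)
|u × v| = √(72² + 114² + 15²) = √18405 ≈ 135.6650

135.665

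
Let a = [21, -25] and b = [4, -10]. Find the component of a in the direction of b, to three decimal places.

a · b = 21·4 + (-25)·(-10) = 84 + 250 = 334
|b| = √(16 + 100) = √116 ≈ 10.7703
comp_b a = 334 / √116 ≈ 31.011

31.011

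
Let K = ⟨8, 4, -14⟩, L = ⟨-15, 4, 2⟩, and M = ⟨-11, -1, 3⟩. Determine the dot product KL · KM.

KL = L − K = (-23, 0, 16)
KM = M − K = (-19, -5, 17)
KL · KM = (-23)·(-19) + 0·(-5) + 16·17 = 437 + 0 + 272 = 709

709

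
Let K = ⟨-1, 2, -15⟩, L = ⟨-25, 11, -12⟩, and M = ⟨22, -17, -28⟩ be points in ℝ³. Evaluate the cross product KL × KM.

(-60, -243, 249)

KL = (-24, 9, 3)
KM = (23, -19, -13)
i: 9·(-13) - 3·(-19) = -117 - (-57) = -60
j: 3·23 - (-24)·(-13) = 69 - 312 = -243
k: (-24)·(-19) - 9·23 = 456 - 207 = 249
KL × KM = (-60, -243, 249)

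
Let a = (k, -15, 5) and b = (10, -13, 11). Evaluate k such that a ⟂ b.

a · b = k·10 + (-15)·(-13) + 5·11 = 250 + 10k
Set equal to 0: 10k = -250, so k = -25.

-25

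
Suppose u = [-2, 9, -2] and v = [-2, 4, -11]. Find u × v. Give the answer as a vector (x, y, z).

i: 9·(-11) - (-2)·4 = -99 - (-8) = -91
j: (-2)·(-2) - (-2)·(-11) = 4 - 22 = -18
k: (-2)·4 - 9·(-2) = -8 - (-18) = 10
u × v = (-91, -18, 10)

(-91, -18, 10)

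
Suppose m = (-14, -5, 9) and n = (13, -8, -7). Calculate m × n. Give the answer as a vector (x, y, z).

i: (-5)·(-7) - 9·(-8) = 35 - (-72) = 107
j: 9·13 - (-14)·(-7) = 117 - 98 = 19
k: (-14)·(-8) - (-5)·13 = 112 - (-65) = 177
m × n = (107, 19, 177)

(107, 19, 177)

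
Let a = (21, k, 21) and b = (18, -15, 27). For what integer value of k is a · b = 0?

63

a · b = 21·18 + k·(-15) + 21·27 = 945 - 15k
Set equal to 0: -15k = -945, so k = 63.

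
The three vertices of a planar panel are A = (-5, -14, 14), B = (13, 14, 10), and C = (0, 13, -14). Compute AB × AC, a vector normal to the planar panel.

(-676, 484, 346)

AB = (18, 28, -4)
AC = (5, 27, -28)
i: 28·(-28) - (-4)·27 = -784 - (-108) = -676
j: (-4)·5 - 18·(-28) = -20 - (-504) = 484
k: 18·27 - 28·5 = 486 - 140 = 346
AB × AC = (-676, 484, 346)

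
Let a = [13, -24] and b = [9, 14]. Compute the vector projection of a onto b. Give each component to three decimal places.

a · b = 13·9 + (-24)·14 = 117 - 336 = -219
|b|² = 81 + 196 = 277
proj_b a = (-219/277) · (9, 14) ≈ (-7.116, -11.069)

(-7.116, -11.069)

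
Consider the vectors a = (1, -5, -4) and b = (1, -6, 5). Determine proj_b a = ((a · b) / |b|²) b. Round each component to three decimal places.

(0.177, -1.065, 0.887)

a · b = 1·1 + (-5)·(-6) + (-4)·5 = 1 + 30 - 20 = 11
|b|² = 1 + 36 + 25 = 62
proj_b a = (11/62) · (1, -6, 5) ≈ (0.177, -1.065, 0.887)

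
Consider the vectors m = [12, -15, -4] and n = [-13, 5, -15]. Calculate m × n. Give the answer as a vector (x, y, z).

i: (-15)·(-15) - (-4)·5 = 225 - (-20) = 245
j: (-4)·(-13) - 12·(-15) = 52 - (-180) = 232
k: 12·5 - (-15)·(-13) = 60 - 195 = -135
m × n = (245, 232, -135)

(245, 232, -135)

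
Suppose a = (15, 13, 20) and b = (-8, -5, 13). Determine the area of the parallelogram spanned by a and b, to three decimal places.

446.349

i: 13·13 - 20·(-5) = 169 - (-100) = 269
j: 20·(-8) - 15·13 = -160 - 195 = -355
k: 15·(-5) - 13·(-8) = -75 - (-104) = 29
a × b = (269, -355, 29)
|a × b| = √(269² + (-355)² + 29²) = √199227 ≈ 446.3485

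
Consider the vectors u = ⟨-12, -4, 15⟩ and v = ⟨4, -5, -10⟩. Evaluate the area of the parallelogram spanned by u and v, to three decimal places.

i: (-4)·(-10) - 15·(-5) = 40 - (-75) = 115
j: 15·4 - (-12)·(-10) = 60 - 120 = -60
k: (-12)·(-5) - (-4)·4 = 60 - (-16) = 76
u × v = (115, -60, 76)
|u × v| = √(115² + (-60)² + 76²) = √22601 ≈ 150.3363

150.336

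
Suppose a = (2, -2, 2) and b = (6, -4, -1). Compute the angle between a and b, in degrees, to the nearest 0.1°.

a · b = 2·6 + (-2)·(-4) + 2·(-1) = 12 + 8 - 2 = 18
|a|² = 4 + 4 + 4 = 12,  |a| = √12 ≈ 3.464102
|b|² = 36 + 16 + 1 = 53,  |b| = √53 ≈ 7.280110
cos θ = 18 / (3.464102 · 7.280110) ≈ 0.71375
θ = arccos(0.71375) ≈ 44.5°

44.5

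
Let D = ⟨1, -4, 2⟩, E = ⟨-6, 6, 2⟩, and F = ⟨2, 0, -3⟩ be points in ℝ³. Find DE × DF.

DE = (-7, 10, 0)
DF = (1, 4, -5)
i: 10·(-5) - 0·4 = -50 - 0 = -50
j: 0·1 - (-7)·(-5) = 0 - 35 = -35
k: (-7)·4 - 10·1 = -28 - 10 = -38
DE × DF = (-50, -35, -38)

(-50, -35, -38)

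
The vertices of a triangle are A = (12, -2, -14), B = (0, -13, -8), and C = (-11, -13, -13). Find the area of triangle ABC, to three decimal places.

91.572

AB = (-12, -11, 6),  AC = (-23, -11, 1)
i: (-11)·1 - 6·(-11) = -11 - (-66) = 55
j: 6·(-23) - (-12)·1 = -138 - (-12) = -126
k: (-12)·(-11) - (-11)·(-23) = 132 - 253 = -121
AB × AC = (55, -126, -121)
|AB × AC| = √33542 ≈ 183.1448
area = ½ · 183.1448 ≈ 91.572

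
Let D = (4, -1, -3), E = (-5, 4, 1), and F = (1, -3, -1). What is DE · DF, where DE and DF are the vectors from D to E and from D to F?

DE = E − D = (-9, 5, 4)
DF = F − D = (-3, -2, 2)
DE · DF = (-9)·(-3) + 5·(-2) + 4·2 = 27 - 10 + 8 = 25

25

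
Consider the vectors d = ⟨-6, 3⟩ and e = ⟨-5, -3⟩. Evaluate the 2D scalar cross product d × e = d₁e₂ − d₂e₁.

(-6)·(-3) - 3·(-5) = 18 - (-15) = 33

33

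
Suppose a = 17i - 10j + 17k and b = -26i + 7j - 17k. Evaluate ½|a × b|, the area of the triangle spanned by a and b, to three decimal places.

i: (-10)·(-17) - 17·7 = 170 - 119 = 51
j: 17·(-26) - 17·(-17) = -442 - (-289) = -153
k: 17·7 - (-10)·(-26) = 119 - 260 = -141
a × b = (51, -153, -141)
|a × b| = √(51² + (-153)² + (-141)²) = √45891 ≈ 214.2218
area = ½ · 214.2218 ≈ 107.111

107.111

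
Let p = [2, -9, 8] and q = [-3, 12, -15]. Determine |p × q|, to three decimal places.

39.573

i: (-9)·(-15) - 8·12 = 135 - 96 = 39
j: 8·(-3) - 2·(-15) = -24 - (-30) = 6
k: 2·12 - (-9)·(-3) = 24 - 27 = -3
p × q = (39, 6, -3)
|p × q| = √(39² + 6² + (-3)²) = √1566 ≈ 39.5727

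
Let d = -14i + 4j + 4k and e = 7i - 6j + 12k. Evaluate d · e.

-74

d · e = (-14)·7 + 4·(-6) + 4·12 = -98 - 24 + 48 = -74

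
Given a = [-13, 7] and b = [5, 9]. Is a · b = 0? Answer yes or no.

a · b = (-13)·5 + 7·9 = -65 + 63 = -2
Nonzero, so the vectors are not orthogonal.

no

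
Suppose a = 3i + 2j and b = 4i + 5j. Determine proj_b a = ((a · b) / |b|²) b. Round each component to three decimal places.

(2.146, 2.683)

a · b = 3·4 + 2·5 = 12 + 10 = 22
|b|² = 16 + 25 = 41
proj_b a = (22/41) · (4, 5) ≈ (2.146, 2.683)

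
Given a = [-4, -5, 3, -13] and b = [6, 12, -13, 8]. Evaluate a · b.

a · b = (-4)·6 + (-5)·12 + 3·(-13) + (-13)·8 = -24 - 60 - 39 - 104 = -227

-227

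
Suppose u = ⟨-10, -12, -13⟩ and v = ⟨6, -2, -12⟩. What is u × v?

i: (-12)·(-12) - (-13)·(-2) = 144 - 26 = 118
j: (-13)·6 - (-10)·(-12) = -78 - 120 = -198
k: (-10)·(-2) - (-12)·6 = 20 - (-72) = 92
u × v = (118, -198, 92)

(118, -198, 92)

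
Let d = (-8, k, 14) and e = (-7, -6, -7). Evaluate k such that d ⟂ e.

d · e = (-8)·(-7) + k·(-6) + 14·(-7) = -42 - 6k
Set equal to 0: -6k = 42, so k = -7.

-7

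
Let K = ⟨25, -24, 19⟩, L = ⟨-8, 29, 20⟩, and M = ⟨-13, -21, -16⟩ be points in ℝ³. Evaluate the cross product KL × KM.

(-1858, -1193, 1915)

KL = (-33, 53, 1)
KM = (-38, 3, -35)
i: 53·(-35) - 1·3 = -1855 - 3 = -1858
j: 1·(-38) - (-33)·(-35) = -38 - 1155 = -1193
k: (-33)·3 - 53·(-38) = -99 - (-2014) = 1915
KL × KM = (-1858, -1193, 1915)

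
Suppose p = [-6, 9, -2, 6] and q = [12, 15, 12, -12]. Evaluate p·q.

-33

p · q = (-6)·12 + 9·15 + (-2)·12 + 6·(-12) = -72 + 135 - 24 - 72 = -33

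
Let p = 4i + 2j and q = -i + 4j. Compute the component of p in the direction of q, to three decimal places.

0.970

p · q = 4·(-1) + 2·4 = -4 + 8 = 4
|q| = √(1 + 16) = √17 ≈ 4.1231
comp_q p = 4 / √17 ≈ 0.970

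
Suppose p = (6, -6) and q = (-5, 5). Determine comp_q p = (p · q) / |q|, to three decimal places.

-8.485

p · q = 6·(-5) + (-6)·5 = -30 - 30 = -60
|q| = √(25 + 25) = √50 ≈ 7.0711
comp_q p = -60 / √50 ≈ -8.485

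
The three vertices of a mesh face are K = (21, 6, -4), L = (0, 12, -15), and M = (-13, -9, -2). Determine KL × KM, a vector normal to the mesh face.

(-153, 416, 519)

KL = (-21, 6, -11)
KM = (-34, -15, 2)
i: 6·2 - (-11)·(-15) = 12 - 165 = -153
j: (-11)·(-34) - (-21)·2 = 374 - (-42) = 416
k: (-21)·(-15) - 6·(-34) = 315 - (-204) = 519
KL × KM = (-153, 416, 519)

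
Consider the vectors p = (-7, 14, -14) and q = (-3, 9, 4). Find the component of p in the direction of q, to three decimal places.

p · q = (-7)·(-3) + 14·9 + (-14)·4 = 21 + 126 - 56 = 91
|q| = √(9 + 81 + 16) = √106 ≈ 10.2956
comp_q p = 91 / √106 ≈ 8.839

8.839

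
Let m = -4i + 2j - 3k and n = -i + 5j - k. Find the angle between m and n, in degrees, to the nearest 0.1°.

52.6

m · n = (-4)·(-1) + 2·5 + (-3)·(-1) = 4 + 10 + 3 = 17
|m|² = 16 + 4 + 9 = 29,  |m| = √29 ≈ 5.385165
|n|² = 1 + 25 + 1 = 27,  |n| = √27 ≈ 5.196152
cos θ = 17 / (5.385165 · 5.196152) ≈ 0.60753
θ = arccos(0.60753) ≈ 52.6°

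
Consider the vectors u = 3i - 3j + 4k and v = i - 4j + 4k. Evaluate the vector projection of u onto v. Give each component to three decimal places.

(0.939, -3.758, 3.758)

u · v = 3·1 + (-3)·(-4) + 4·4 = 3 + 12 + 16 = 31
|v|² = 1 + 16 + 16 = 33
proj_v u = (31/33) · (1, -4, 4) ≈ (0.939, -3.758, 3.758)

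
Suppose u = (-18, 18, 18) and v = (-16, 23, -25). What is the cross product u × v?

i: 18·(-25) - 18·23 = -450 - 414 = -864
j: 18·(-16) - (-18)·(-25) = -288 - 450 = -738
k: (-18)·23 - 18·(-16) = -414 - (-288) = -126
u × v = (-864, -738, -126)

(-864, -738, -126)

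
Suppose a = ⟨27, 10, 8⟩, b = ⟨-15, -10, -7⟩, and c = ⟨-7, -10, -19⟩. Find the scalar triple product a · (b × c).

1520

b × c:
i: (-10)·(-19) - (-7)·(-10) = 190 - 70 = 120
j: (-7)·(-7) - (-15)·(-19) = 49 - 285 = -236
k: (-15)·(-10) - (-10)·(-7) = 150 - 70 = 80
b × c = (120, -236, 80)
a · (b × c) = 27·120 + 10·(-236) + 8·80 = 3240 - 2360 + 640 = 1520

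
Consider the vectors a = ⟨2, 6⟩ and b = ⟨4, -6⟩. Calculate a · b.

-28

a · b = 2·4 + 6·(-6) = 8 - 36 = -28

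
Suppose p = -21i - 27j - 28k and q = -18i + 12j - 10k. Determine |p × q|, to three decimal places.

999.158

i: (-27)·(-10) - (-28)·12 = 270 - (-336) = 606
j: (-28)·(-18) - (-21)·(-10) = 504 - 210 = 294
k: (-21)·12 - (-27)·(-18) = -252 - 486 = -738
p × q = (606, 294, -738)
|p × q| = √(606² + 294² + (-738)²) = √998316 ≈ 999.1576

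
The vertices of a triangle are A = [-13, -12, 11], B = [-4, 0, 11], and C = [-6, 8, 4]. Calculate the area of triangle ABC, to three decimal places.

71.135

AB = (9, 12, 0),  AC = (7, 20, -7)
i: 12·(-7) - 0·20 = -84 - 0 = -84
j: 0·7 - 9·(-7) = 0 - (-63) = 63
k: 9·20 - 12·7 = 180 - 84 = 96
AB × AC = (-84, 63, 96)
|AB × AC| = √20241 ≈ 142.2709
area = ½ · 142.2709 ≈ 71.135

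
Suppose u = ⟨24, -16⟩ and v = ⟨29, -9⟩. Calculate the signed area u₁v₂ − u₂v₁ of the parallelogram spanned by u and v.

248

24·(-9) - (-16)·29 = -216 - (-464) = 248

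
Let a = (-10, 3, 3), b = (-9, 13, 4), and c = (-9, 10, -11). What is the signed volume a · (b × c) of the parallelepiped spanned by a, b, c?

1506

b × c:
i: 13·(-11) - 4·10 = -143 - 40 = -183
j: 4·(-9) - (-9)·(-11) = -36 - 99 = -135
k: (-9)·10 - 13·(-9) = -90 - (-117) = 27
b × c = (-183, -135, 27)
a · (b × c) = (-10)·(-183) + 3·(-135) + 3·27 = 1830 - 405 + 81 = 1506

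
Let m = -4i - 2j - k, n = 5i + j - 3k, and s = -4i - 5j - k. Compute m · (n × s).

51

n × s:
i: 1·(-1) - (-3)·(-5) = -1 - 15 = -16
j: (-3)·(-4) - 5·(-1) = 12 - (-5) = 17
k: 5·(-5) - 1·(-4) = -25 - (-4) = -21
n × s = (-16, 17, -21)
m · (n × s) = (-4)·(-16) + (-2)·17 + (-1)·(-21) = 64 - 34 + 21 = 51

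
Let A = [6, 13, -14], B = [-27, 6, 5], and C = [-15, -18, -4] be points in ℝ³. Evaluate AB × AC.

AB = (-33, -7, 19)
AC = (-21, -31, 10)
i: (-7)·10 - 19·(-31) = -70 - (-589) = 519
j: 19·(-21) - (-33)·10 = -399 - (-330) = -69
k: (-33)·(-31) - (-7)·(-21) = 1023 - 147 = 876
AB × AC = (519, -69, 876)

(519, -69, 876)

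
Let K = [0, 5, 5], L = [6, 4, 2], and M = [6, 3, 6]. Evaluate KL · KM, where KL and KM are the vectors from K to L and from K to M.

35

KL = L − K = (6, -1, -3)
KM = M − K = (6, -2, 1)
KL · KM = 6·6 + (-1)·(-2) + (-3)·1 = 36 + 2 - 3 = 35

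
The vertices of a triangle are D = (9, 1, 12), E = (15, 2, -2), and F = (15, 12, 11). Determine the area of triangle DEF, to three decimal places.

DE = (6, 1, -14),  DF = (6, 11, -1)
i: 1·(-1) - (-14)·11 = -1 - (-154) = 153
j: (-14)·6 - 6·(-1) = -84 - (-6) = -78
k: 6·11 - 1·6 = 66 - 6 = 60
DE × DF = (153, -78, 60)
|DE × DF| = √33093 ≈ 181.9148
area = ½ · 181.9148 ≈ 90.957

90.957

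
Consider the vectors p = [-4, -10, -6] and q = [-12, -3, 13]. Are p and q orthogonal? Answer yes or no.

p · q = (-4)·(-12) + (-10)·(-3) + (-6)·13 = 48 + 30 - 78 = 0
Zero, so the vectors are orthogonal.

yes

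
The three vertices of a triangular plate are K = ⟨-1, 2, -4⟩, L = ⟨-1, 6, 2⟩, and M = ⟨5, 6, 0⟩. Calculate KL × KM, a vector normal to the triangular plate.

KL = (0, 4, 6)
KM = (6, 4, 4)
i: 4·4 - 6·4 = 16 - 24 = -8
j: 6·6 - 0·4 = 36 - 0 = 36
k: 0·4 - 4·6 = 0 - 24 = -24
KL × KM = (-8, 36, -24)

(-8, 36, -24)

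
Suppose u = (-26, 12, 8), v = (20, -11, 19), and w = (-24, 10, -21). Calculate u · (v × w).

v × w:
i: (-11)·(-21) - 19·10 = 231 - 190 = 41
j: 19·(-24) - 20·(-21) = -456 - (-420) = -36
k: 20·10 - (-11)·(-24) = 200 - 264 = -64
v × w = (41, -36, -64)
u · (v × w) = (-26)·41 + 12·(-36) + 8·(-64) = -1066 - 432 - 512 = -2010

-2010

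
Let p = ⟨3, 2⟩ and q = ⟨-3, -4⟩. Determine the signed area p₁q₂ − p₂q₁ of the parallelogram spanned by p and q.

-6

3·(-4) - 2·(-3) = -12 - (-6) = -6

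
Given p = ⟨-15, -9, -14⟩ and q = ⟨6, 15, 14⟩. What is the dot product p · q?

p · q = (-15)·6 + (-9)·15 + (-14)·14 = -90 - 135 - 196 = -421

-421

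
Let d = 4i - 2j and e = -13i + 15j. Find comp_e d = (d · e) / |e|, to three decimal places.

d · e = 4·(-13) + (-2)·15 = -52 - 30 = -82
|e| = √(169 + 225) = √394 ≈ 19.8494
comp_e d = -82 / √394 ≈ -4.131

-4.131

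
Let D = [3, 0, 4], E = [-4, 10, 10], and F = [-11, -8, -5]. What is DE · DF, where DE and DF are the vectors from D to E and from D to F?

DE = E − D = (-7, 10, 6)
DF = F − D = (-14, -8, -9)
DE · DF = (-7)·(-14) + 10·(-8) + 6·(-9) = 98 - 80 - 54 = -36

-36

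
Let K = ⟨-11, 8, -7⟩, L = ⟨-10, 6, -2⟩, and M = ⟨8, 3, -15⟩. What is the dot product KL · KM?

KL = L − K = (1, -2, 5)
KM = M − K = (19, -5, -8)
KL · KM = 1·19 + (-2)·(-5) + 5·(-8) = 19 + 10 - 40 = -11

-11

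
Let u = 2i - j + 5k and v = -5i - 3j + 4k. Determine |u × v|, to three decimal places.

36.483

i: (-1)·4 - 5·(-3) = -4 - (-15) = 11
j: 5·(-5) - 2·4 = -25 - 8 = -33
k: 2·(-3) - (-1)·(-5) = -6 - 5 = -11
u × v = (11, -33, -11)
|u × v| = √(11² + (-33)² + (-11)²) = √1331 ≈ 36.4829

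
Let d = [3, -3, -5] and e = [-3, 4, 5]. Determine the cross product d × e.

(5, 0, 3)

i: (-3)·5 - (-5)·4 = -15 - (-20) = 5
j: (-5)·(-3) - 3·5 = 15 - 15 = 0
k: 3·4 - (-3)·(-3) = 12 - 9 = 3
d × e = (5, 0, 3)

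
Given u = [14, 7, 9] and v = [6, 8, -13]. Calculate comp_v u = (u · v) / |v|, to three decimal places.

u · v = 14·6 + 7·8 + 9·(-13) = 84 + 56 - 117 = 23
|v| = √(36 + 64 + 169) = √269 ≈ 16.4012
comp_v u = 23 / √269 ≈ 1.402

1.402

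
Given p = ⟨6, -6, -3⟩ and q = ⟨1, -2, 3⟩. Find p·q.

p · q = 6·1 + (-6)·(-2) + (-3)·3 = 6 + 12 - 9 = 9

9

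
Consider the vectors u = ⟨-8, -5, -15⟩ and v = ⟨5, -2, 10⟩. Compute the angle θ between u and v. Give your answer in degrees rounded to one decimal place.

153.4

u · v = (-8)·5 + (-5)·(-2) + (-15)·10 = -40 + 10 - 150 = -180
|u|² = 64 + 25 + 225 = 314,  |u| = √314 ≈ 17.720045
|v|² = 25 + 4 + 100 = 129,  |v| = √129 ≈ 11.357817
cos θ = -180 / (17.720045 · 11.357817) ≈ -0.89436
θ = arccos(-0.89436) ≈ 153.4°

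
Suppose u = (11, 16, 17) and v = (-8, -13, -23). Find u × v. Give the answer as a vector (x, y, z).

(-147, 117, -15)

i: 16·(-23) - 17·(-13) = -368 - (-221) = -147
j: 17·(-8) - 11·(-23) = -136 - (-253) = 117
k: 11·(-13) - 16·(-8) = -143 - (-128) = -15
u × v = (-147, 117, -15)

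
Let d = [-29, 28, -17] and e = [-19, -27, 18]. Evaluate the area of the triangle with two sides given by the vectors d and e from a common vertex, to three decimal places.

i: 28·18 - (-17)·(-27) = 504 - 459 = 45
j: (-17)·(-19) - (-29)·18 = 323 - (-522) = 845
k: (-29)·(-27) - 28·(-19) = 783 - (-532) = 1315
d × e = (45, 845, 1315)
|d × e| = √(45² + 845² + 1315²) = √2445275 ≈ 1563.7375
area = ½ · 1563.7375 ≈ 781.869

781.869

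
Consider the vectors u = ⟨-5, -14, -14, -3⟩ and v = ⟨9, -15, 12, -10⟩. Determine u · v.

u · v = (-5)·9 + (-14)·(-15) + (-14)·12 + (-3)·(-10) = -45 + 210 - 168 + 30 = 27

27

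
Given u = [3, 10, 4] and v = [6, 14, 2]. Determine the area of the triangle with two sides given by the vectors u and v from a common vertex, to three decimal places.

22.045

i: 10·2 - 4·14 = 20 - 56 = -36
j: 4·6 - 3·2 = 24 - 6 = 18
k: 3·14 - 10·6 = 42 - 60 = -18
u × v = (-36, 18, -18)
|u × v| = √((-36)² + 18² + (-18)²) = √1944 ≈ 44.0908
area = ½ · 44.0908 ≈ 22.045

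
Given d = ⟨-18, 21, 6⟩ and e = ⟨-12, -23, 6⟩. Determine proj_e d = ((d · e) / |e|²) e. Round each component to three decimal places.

d · e = (-18)·(-12) + 21·(-23) + 6·6 = 216 - 483 + 36 = -231
|e|² = 144 + 529 + 36 = 709
proj_e d = (-231/709) · (-12, -23, 6) ≈ (3.910, 7.494, -1.955)

(3.910, 7.494, -1.955)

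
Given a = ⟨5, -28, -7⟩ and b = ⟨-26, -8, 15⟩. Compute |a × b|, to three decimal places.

i: (-28)·15 - (-7)·(-8) = -420 - 56 = -476
j: (-7)·(-26) - 5·15 = 182 - 75 = 107
k: 5·(-8) - (-28)·(-26) = -40 - 728 = -768
a × b = (-476, 107, -768)
|a × b| = √((-476)² + 107² + (-768)²) = √827849 ≈ 909.8621

909.862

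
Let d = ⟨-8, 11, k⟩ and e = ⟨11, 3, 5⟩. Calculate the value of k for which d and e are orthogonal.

11

d · e = (-8)·11 + 11·3 + k·5 = -55 + 5k
Set equal to 0: 5k = 55, so k = 11.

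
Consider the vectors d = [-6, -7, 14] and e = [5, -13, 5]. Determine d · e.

d · e = (-6)·5 + (-7)·(-13) + 14·5 = -30 + 91 + 70 = 131

131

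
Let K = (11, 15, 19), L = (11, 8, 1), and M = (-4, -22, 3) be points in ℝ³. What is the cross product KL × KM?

KL = (0, -7, -18)
KM = (-15, -37, -16)
i: (-7)·(-16) - (-18)·(-37) = 112 - 666 = -554
j: (-18)·(-15) - 0·(-16) = 270 - 0 = 270
k: 0·(-37) - (-7)·(-15) = 0 - 105 = -105
KL × KM = (-554, 270, -105)

(-554, 270, -105)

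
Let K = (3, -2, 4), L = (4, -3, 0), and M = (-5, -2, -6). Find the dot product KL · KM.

KL = L − K = (1, -1, -4)
KM = M − K = (-8, 0, -10)
KL · KM = 1·(-8) + (-1)·0 + (-4)·(-10) = -8 + 0 + 40 = 32

32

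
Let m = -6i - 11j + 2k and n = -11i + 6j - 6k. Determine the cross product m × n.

i: (-11)·(-6) - 2·6 = 66 - 12 = 54
j: 2·(-11) - (-6)·(-6) = -22 - 36 = -58
k: (-6)·6 - (-11)·(-11) = -36 - 121 = -157
m × n = (54, -58, -157)

(54, -58, -157)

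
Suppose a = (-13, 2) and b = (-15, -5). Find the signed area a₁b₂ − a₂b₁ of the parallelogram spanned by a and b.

(-13)·(-5) - 2·(-15) = 65 - (-30) = 95

95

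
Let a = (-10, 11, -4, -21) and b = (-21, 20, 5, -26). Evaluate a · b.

956

a · b = (-10)·(-21) + 11·20 + (-4)·5 + (-21)·(-26) = 210 + 220 - 20 + 546 = 956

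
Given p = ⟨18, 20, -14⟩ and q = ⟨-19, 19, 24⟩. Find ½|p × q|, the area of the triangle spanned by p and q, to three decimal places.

525.680

i: 20·24 - (-14)·19 = 480 - (-266) = 746
j: (-14)·(-19) - 18·24 = 266 - 432 = -166
k: 18·19 - 20·(-19) = 342 - (-380) = 722
p × q = (746, -166, 722)
|p × q| = √(746² + (-166)² + 722²) = √1105356 ≈ 1051.3591
area = ½ · 1051.3591 ≈ 525.680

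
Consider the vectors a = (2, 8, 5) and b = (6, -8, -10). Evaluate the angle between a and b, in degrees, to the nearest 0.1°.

a · b = 2·6 + 8·(-8) + 5·(-10) = 12 - 64 - 50 = -102
|a|² = 4 + 64 + 25 = 93,  |a| = √93 ≈ 9.643651
|b|² = 36 + 64 + 100 = 200,  |b| = √200 ≈ 14.142136
cos θ = -102 / (9.643651 · 14.142136) ≈ -0.74790
θ = arccos(-0.74790) ≈ 138.4°

138.4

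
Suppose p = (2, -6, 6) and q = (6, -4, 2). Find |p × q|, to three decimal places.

44.181

i: (-6)·2 - 6·(-4) = -12 - (-24) = 12
j: 6·6 - 2·2 = 36 - 4 = 32
k: 2·(-4) - (-6)·6 = -8 - (-36) = 28
p × q = (12, 32, 28)
|p × q| = √(12² + 32² + 28²) = √1952 ≈ 44.1814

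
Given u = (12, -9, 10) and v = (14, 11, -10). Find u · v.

-31

u · v = 12·14 + (-9)·11 + 10·(-10) = 168 - 99 - 100 = -31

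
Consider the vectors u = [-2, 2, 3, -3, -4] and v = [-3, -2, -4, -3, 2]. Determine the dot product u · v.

-9

u · v = (-2)·(-3) + 2·(-2) + 3·(-4) + (-3)·(-3) + (-4)·2 = 6 - 4 - 12 + 9 - 8 = -9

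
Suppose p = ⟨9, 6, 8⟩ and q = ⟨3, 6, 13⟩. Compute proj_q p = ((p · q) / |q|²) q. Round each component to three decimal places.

(2.341, 4.682, 10.145)

p · q = 9·3 + 6·6 + 8·13 = 27 + 36 + 104 = 167
|q|² = 9 + 36 + 169 = 214
proj_q p = (167/214) · (3, 6, 13) ≈ (2.341, 4.682, 10.145)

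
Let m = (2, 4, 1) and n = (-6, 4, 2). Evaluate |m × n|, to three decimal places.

i: 4·2 - 1·4 = 8 - 4 = 4
j: 1·(-6) - 2·2 = -6 - 4 = -10
k: 2·4 - 4·(-6) = 8 - (-24) = 32
m × n = (4, -10, 32)
|m × n| = √(4² + (-10)² + 32²) = √1140 ≈ 33.7639

33.764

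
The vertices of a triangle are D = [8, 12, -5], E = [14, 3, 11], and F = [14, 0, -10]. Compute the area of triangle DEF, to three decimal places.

134.507

DE = (6, -9, 16),  DF = (6, -12, -5)
i: (-9)·(-5) - 16·(-12) = 45 - (-192) = 237
j: 16·6 - 6·(-5) = 96 - (-30) = 126
k: 6·(-12) - (-9)·6 = -72 - (-54) = -18
DE × DF = (237, 126, -18)
|DE × DF| = √72369 ≈ 269.0149
area = ½ · 269.0149 ≈ 134.507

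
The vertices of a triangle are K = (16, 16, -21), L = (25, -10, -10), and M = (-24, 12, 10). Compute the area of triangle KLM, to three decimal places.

750.896

KL = (9, -26, 11),  KM = (-40, -4, 31)
i: (-26)·31 - 11·(-4) = -806 - (-44) = -762
j: 11·(-40) - 9·31 = -440 - 279 = -719
k: 9·(-4) - (-26)·(-40) = -36 - 1040 = -1076
KL × KM = (-762, -719, -1076)
|KL × KM| = √2255381 ≈ 1501.7926
area = ½ · 1501.7926 ≈ 750.896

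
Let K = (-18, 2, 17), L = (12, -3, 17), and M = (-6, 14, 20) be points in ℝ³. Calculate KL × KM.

KL = (30, -5, 0)
KM = (12, 12, 3)
i: (-5)·3 - 0·12 = -15 - 0 = -15
j: 0·12 - 30·3 = 0 - 90 = -90
k: 30·12 - (-5)·12 = 360 - (-60) = 420
KL × KM = (-15, -90, 420)

(-15, -90, 420)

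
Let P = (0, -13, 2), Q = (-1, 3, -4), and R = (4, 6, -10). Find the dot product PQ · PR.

PQ = Q − P = (-1, 16, -6)
PR = R − P = (4, 19, -12)
PQ · PR = (-1)·4 + 16·19 + (-6)·(-12) = -4 + 304 + 72 = 372

372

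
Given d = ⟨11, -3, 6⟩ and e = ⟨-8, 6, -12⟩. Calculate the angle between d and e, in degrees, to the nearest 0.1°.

152.2

d · e = 11·(-8) + (-3)·6 + 6·(-12) = -88 - 18 - 72 = -178
|d|² = 121 + 9 + 36 = 166,  |d| = √166 ≈ 12.884099
|e|² = 64 + 36 + 144 = 244,  |e| = √244 ≈ 15.620499
cos θ = -178 / (12.884099 · 15.620499) ≈ -0.88445
θ = arccos(-0.88445) ≈ 152.2°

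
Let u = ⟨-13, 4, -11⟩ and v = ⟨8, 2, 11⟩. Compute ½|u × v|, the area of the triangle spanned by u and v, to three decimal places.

i: 4·11 - (-11)·2 = 44 - (-22) = 66
j: (-11)·8 - (-13)·11 = -88 - (-143) = 55
k: (-13)·2 - 4·8 = -26 - 32 = -58
u × v = (66, 55, -58)
|u × v| = √(66² + 55² + (-58)²) = √10745 ≈ 103.6581
area = ½ · 103.6581 ≈ 51.829

51.829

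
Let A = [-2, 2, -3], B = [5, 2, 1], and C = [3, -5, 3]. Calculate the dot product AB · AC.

59

AB = B − A = (7, 0, 4)
AC = C − A = (5, -7, 6)
AB · AC = 7·5 + 0·(-7) + 4·6 = 35 + 0 + 24 = 59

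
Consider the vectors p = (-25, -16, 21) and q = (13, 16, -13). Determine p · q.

-854

p · q = (-25)·13 + (-16)·16 + 21·(-13) = -325 - 256 - 273 = -854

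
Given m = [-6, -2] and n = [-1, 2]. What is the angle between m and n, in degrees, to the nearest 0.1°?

81.9

m · n = (-6)·(-1) + (-2)·2 = 6 - 4 = 2
|m|² = 36 + 4 = 40,  |m| = √40 ≈ 6.324555
|n|² = 1 + 4 = 5,  |n| = √5 ≈ 2.236068
cos θ = 2 / (6.324555 · 2.236068) ≈ 0.14142
θ = arccos(0.14142) ≈ 81.9°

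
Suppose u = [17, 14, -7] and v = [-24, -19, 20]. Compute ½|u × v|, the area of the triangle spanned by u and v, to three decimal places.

i: 14·20 - (-7)·(-19) = 280 - 133 = 147
j: (-7)·(-24) - 17·20 = 168 - 340 = -172
k: 17·(-19) - 14·(-24) = -323 - (-336) = 13
u × v = (147, -172, 13)
|u × v| = √(147² + (-172)² + 13²) = √51362 ≈ 226.6319
area = ½ · 226.6319 ≈ 113.316

113.316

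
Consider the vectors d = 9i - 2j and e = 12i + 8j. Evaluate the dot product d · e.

d · e = 9·12 + (-2)·8 = 108 - 16 = 92

92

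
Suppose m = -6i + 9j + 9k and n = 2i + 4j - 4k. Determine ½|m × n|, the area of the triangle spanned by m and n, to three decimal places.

41.785

i: 9·(-4) - 9·4 = -36 - 36 = -72
j: 9·2 - (-6)·(-4) = 18 - 24 = -6
k: (-6)·4 - 9·2 = -24 - 18 = -42
m × n = (-72, -6, -42)
|m × n| = √((-72)² + (-6)² + (-42)²) = √6984 ≈ 83.5703
area = ½ · 83.5703 ≈ 41.785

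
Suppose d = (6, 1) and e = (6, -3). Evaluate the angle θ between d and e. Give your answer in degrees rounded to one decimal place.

d · e = 6·6 + 1·(-3) = 36 - 3 = 33
|d|² = 36 + 1 = 37,  |d| = √37 ≈ 6.082763
|e|² = 36 + 9 = 45,  |e| = √45 ≈ 6.708204
cos θ = 33 / (6.082763 · 6.708204) ≈ 0.80874
θ = arccos(0.80874) ≈ 36.0°

36.0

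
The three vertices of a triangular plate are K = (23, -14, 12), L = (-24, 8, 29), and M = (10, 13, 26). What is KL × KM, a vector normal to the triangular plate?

KL = (-47, 22, 17)
KM = (-13, 27, 14)
i: 22·14 - 17·27 = 308 - 459 = -151
j: 17·(-13) - (-47)·14 = -221 - (-658) = 437
k: (-47)·27 - 22·(-13) = -1269 - (-286) = -983
KL × KM = (-151, 437, -983)

(-151, 437, -983)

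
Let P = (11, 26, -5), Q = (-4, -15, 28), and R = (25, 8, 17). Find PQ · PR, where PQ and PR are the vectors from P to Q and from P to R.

1254

PQ = Q − P = (-15, -41, 33)
PR = R − P = (14, -18, 22)
PQ · PR = (-15)·14 + (-41)·(-18) + 33·22 = -210 + 738 + 726 = 1254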